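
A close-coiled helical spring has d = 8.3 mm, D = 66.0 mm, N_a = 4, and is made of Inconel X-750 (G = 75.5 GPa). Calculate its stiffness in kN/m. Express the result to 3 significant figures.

k = Gd⁴/(8D³N_a) = (75.5×10³ × 8.3⁴) / (8 × 66.0³ × 4)
  = 3.5831e+08 / 9.19987e+06 = 38.947 N/mm

38.9 kN/m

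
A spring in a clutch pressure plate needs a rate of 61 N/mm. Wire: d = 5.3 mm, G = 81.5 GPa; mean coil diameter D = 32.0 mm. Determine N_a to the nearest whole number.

N_a = Gd⁴/(8D³k) = (81.5×10³ × 5.3⁴)/(8 × 32.0³ × 61)
    = 6.43074e+07 / 1.59908e+07 = 4.022 → 4 coils

4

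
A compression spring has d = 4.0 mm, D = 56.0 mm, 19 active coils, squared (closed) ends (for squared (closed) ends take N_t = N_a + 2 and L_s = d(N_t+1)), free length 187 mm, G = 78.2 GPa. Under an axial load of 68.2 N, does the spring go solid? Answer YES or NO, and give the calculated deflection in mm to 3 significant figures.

k = Gd⁴/(8D³N_a) = (78.2×10³)(4.0⁴)/(8·56.0³·19) = 0.74996 N/mm
N_t = 21; L_s = 4.0·22 = 88 mm; δ_solid = L₀ − L_s = 187 − 88 = 99 mm
δ = F/k = 68.2/0.74996 = 90.938 mm
δ < δ_solid → spring does not go solid

NO, δ = 90.9 mm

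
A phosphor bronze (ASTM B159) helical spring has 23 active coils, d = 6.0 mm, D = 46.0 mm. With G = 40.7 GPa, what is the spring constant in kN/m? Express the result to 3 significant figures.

k = Gd⁴/(8D³N_a) = (40.7×10³ × 6.0⁴) / (8 × 46.0³ × 23)
  = 5.27472e+07 / 1.79098e+07 = 2.9452 N/mm

2.95 kN/m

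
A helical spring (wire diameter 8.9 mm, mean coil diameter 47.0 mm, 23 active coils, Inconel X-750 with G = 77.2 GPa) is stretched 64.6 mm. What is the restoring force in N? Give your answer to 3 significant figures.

k = Gd⁴/(8D³N_a) = (77.2×10³)(8.9⁴)/(8·47.0³·23) = 25.355 N/mm
F = k·δ = 25.355 × 64.6 = 1637.9 N

1640 N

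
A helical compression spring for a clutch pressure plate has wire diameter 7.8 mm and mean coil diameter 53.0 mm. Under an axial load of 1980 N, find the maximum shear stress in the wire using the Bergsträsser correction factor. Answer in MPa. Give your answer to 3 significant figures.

680 MPa

Spring index C = D/d = 53.0/7.8 = 6.7949
K_B = (4C+2)/(4C−3) = 29.179/24.179 = 1.2068
τ₀ = 8FD/(πd³) = 8·1980·53.0/(π·7.8³) = 839520/1490.8 = 563.12 MPa
τ_max = K·τ₀ = 1.2068 × 563.12 = 679.56 MPa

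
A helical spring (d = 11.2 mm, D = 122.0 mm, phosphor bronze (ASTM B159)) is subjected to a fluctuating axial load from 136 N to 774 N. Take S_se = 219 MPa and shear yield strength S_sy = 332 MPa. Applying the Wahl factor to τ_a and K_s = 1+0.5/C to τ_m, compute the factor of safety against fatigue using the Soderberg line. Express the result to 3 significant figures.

C = D/d = 122.0/11.2 = 10.8929; K_W = (4C−1)/(4C−4)+0.615/C = 1.1323; K_s = 1+0.5/C = 1.0459
F_a = (F_max−F_min)/2 = 319 N; F_m = (F_max+F_min)/2 = 455 N
τ_a = K_W·8F_aD/(πd³) = 1.1323 × 70.54 = 79.871 MPa
τ_m = K_s·8F_mD/(πd³) = 1.0459 × 100.61 = 105.23 MPa
Soderberg: 1/n_f = τ_a/S_se + τ_m/S_sy = 79.871/219 + 105.23/332 = 0.36471 + 0.31696 = 0.68167
n_f = 1/0.68167 = 1.467

1.47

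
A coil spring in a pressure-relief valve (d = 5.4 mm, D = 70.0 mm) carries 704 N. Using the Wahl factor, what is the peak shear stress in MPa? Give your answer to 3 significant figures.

Spring index C = D/d = 70.0/5.4 = 12.9630
K_W = (4C−1)/(4C−4) + 0.615/C = 50.852/47.852 + 0.0474 = 1.1101
τ₀ = 8FD/(πd³) = 8·704·70.0/(π·5.4³) = 394240/494.69 = 796.95 MPa
τ_max = K·τ₀ = 1.1101 × 796.95 = 884.72 MPa

885 MPa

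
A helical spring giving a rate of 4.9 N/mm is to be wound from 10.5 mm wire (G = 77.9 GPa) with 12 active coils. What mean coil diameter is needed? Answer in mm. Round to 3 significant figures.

D = (Gd⁴/(8N_a·k))^(1/3) = (77.9×10³·10.5⁴/(8·12·4.9))^(1/3)
  = (2.01292e+06)^(1/3) = 126.2629 mm

126 mm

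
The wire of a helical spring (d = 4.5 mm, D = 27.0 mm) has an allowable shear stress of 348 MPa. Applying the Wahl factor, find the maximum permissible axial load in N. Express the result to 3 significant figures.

368 N

C = D/d = 27.0/4.5 = 6.0000
K_W = (4C−1)/(4C−4) + 0.615/C = 23.000/20.000 + 0.1025 = 1.2525
τ_max = K·8FD/(πd³) → F_max = τ_allow·πd³/(8DK)
F_max = 348·π·4.5³/(8·27.0·1.2525) = 99625/270.54 = 368.24 N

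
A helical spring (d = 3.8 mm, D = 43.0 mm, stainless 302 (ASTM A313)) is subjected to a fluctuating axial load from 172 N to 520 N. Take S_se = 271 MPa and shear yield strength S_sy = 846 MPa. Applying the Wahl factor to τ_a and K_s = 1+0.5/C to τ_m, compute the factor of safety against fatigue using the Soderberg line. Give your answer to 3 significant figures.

0.435

C = D/d = 43.0/3.8 = 11.3158; K_W = (4C−1)/(4C−4)+0.615/C = 1.1271; K_s = 1+0.5/C = 1.0442
F_a = (F_max−F_min)/2 = 174 N; F_m = (F_max+F_min)/2 = 346 N
τ_a = K_W·8F_aD/(πd³) = 1.1271 × 347.22 = 391.34 MPa
τ_m = K_s·8F_mD/(πd³) = 1.0442 × 690.45 = 720.96 MPa
Soderberg: 1/n_f = τ_a/S_se + τ_m/S_sy = 391.34/271 + 720.96/846 = 1.44405 + 0.85220 = 2.2962
n_f = 1/2.2962 = 0.4355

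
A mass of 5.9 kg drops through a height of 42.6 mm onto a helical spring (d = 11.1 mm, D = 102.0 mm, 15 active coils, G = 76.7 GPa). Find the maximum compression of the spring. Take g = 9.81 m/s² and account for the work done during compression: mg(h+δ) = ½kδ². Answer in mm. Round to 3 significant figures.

k = Gd⁴/(8D³N_a) = (76.7×10³)(11.1⁴)/(8·102.0³·15) = 9.1434 N/mm
W = mg = 5.9 × 9.81 = 57.879 N
½kδ² − Wδ − Wh = 0 → δ = (W + √(W² + 2kWh))/k
δ = (57.879 + √(3350 + 45088.5))/9.1434 = (57.879 + 220.09)/9.1434 = 30.401 mm

30.4 mm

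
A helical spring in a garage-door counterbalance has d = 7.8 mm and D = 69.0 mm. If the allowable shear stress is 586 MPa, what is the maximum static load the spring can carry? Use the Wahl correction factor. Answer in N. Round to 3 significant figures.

1360 N

C = D/d = 69.0/7.8 = 8.8462
K_W = (4C−1)/(4C−4) + 0.615/C = 34.385/31.385 + 0.0695 = 1.1651
τ_max = K·8FD/(πd³) → F_max = τ_allow·πd³/(8DK)
F_max = 586·π·7.8³/(8·69.0·1.1651) = 8.7364e+05/643.14 = 1358.4 N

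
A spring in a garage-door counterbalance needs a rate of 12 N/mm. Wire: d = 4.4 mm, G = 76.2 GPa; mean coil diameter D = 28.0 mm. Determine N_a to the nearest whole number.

14

N_a = Gd⁴/(8D³k) = (76.2×10³ × 4.4⁴)/(8 × 28.0³ × 12)
    = 2.85605e+07 / 2.10739e+06 = 13.55 → 14 coils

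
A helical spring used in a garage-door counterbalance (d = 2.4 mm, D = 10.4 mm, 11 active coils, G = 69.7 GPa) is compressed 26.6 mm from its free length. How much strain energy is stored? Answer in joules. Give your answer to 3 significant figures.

k = Gd⁴/(8D³N_a) = (69.7×10³)(2.4⁴)/(8·10.4³·11) = 23.361 N/mm
U = ½kδ² = 0.5 × 23.361 × 26.6² = 8264.7 N·mm = 8.2647 J

8.26 J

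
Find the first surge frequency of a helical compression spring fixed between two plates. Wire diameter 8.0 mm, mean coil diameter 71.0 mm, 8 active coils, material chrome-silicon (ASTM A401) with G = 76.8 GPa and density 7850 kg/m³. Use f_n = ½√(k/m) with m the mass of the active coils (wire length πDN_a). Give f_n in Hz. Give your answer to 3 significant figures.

k = Gd⁴/(8D³N_a) = (76.8×10³)(8.0⁴)/(8·71.0³·8) = 13.733 N/mm = 13733 N/m
Wire length L = πDN_a = π·71.0·8 = 1784.4 mm
m = ρ·(πd²/4)·L = 7850 × 50.265×10⁻⁶ m² × 1.7844 m = 0.70411 kg
f_n = ½√(k/m) = 0.5·√(13733/0.70411) = 0.5·√(19504) = 69.829 Hz

69.8 Hz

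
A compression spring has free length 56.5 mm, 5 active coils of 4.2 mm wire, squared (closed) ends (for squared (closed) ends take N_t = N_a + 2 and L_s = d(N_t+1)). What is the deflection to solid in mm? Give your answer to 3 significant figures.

N_t = 7; L_s = 4.2·8 = 33.6 mm
δ_solid = L₀ − L_s = 56.5 − 33.6 = 22.9 mm

22.9 mm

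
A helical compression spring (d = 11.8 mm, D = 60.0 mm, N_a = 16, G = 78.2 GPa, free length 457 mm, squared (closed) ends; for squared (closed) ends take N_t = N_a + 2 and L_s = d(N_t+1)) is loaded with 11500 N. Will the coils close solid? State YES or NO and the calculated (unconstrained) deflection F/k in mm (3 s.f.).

NO, δ = 210 mm

k = Gd⁴/(8D³N_a) = (78.2×10³)(11.8⁴)/(8·60.0³·16) = 54.837 N/mm
N_t = 18; L_s = 11.8·19 = 224.2 mm; δ_solid = L₀ − L_s = 457 − 224.2 = 232.8 mm
δ = F/k = 11500/54.837 = 209.71 mm
δ < δ_solid → spring does not go solid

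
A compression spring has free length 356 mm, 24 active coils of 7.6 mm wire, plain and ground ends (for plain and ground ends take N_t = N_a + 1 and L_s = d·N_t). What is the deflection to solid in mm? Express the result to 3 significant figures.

166 mm

N_t = 25; L_s = 7.6·25 = 190 mm
δ_solid = L₀ − L_s = 356 − 190 = 166 mm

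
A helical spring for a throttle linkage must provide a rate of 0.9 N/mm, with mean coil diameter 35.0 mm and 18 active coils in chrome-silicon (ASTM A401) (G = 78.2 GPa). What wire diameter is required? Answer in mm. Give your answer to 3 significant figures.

d = (8D³N_a·k / G)^(1/4) = (8·35.0³·18·0.9 / (78.2×10³))^0.25
  = (71.056)^0.25 = 2.9034 mm

2.90 mm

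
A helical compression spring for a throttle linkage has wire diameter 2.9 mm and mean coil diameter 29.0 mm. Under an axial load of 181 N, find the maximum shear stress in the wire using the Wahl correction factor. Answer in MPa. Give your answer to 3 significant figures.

627 MPa

Spring index C = D/d = 29.0/2.9 = 10.0000
K_W = (4C−1)/(4C−4) + 0.615/C = 39.000/36.000 + 0.0615 = 1.1448
τ₀ = 8FD/(πd³) = 8·181·29.0/(π·2.9³) = 41992/76.62 = 548.05 MPa
τ_max = K·τ₀ = 1.1448 × 548.05 = 627.43 MPa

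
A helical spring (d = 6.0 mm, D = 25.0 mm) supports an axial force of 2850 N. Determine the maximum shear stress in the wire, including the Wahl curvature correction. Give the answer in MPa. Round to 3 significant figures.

1160 MPa

Spring index C = D/d = 25.0/6.0 = 4.1667
K_W = (4C−1)/(4C−4) + 0.615/C = 15.667/12.667 + 0.1476 = 1.3844
τ₀ = 8FD/(πd³) = 8·2850·25.0/(π·6.0³) = 570000/678.58 = 839.98 MPa
τ_max = K·τ₀ = 1.3844 × 839.98 = 1162.9 MPa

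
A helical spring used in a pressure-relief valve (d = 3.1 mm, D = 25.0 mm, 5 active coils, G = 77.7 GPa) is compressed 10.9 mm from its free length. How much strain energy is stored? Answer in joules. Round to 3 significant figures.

0.682 J

k = Gd⁴/(8D³N_a) = (77.7×10³)(3.1⁴)/(8·25.0³·5) = 11.481 N/mm
U = ½kδ² = 0.5 × 11.481 × 10.9² = 682.04 N·mm = 0.68204 J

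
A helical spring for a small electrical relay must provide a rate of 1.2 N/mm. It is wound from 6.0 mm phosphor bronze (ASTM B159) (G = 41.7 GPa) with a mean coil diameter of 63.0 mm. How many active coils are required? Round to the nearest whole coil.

23

N_a = Gd⁴/(8D³k) = (41.7×10³ × 6.0⁴)/(8 × 63.0³ × 1.2)
    = 5.40432e+07 / 2.40045e+06 = 22.51 → 23 coils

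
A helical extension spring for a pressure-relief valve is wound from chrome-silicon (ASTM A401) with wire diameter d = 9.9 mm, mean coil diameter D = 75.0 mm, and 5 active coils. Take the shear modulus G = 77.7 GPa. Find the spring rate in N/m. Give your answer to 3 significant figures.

44200 N/m

k = Gd⁴/(8D³N_a) = (77.7×10³ × 9.9⁴) / (8 × 75.0³ × 5)
  = 7.46383e+08 / 1.6875e+07 = 44.23 N/mm = 44230 N/m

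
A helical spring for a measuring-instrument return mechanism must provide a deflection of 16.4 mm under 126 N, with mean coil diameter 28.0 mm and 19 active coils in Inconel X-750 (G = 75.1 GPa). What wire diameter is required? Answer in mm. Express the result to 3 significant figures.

4.30 mm

Required rate k = F/δ = 126/16.4 = 7.6829 N/mm
d = (8D³N_a·k / G)^(1/4) = (8·28.0³·19·7.6829 / (75.1×10³))^0.25
  = (341.35)^0.25 = 4.2983 mm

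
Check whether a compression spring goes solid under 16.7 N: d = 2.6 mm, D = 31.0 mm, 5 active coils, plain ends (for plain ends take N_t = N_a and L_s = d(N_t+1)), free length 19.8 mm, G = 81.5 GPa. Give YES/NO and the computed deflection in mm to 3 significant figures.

k = Gd⁴/(8D³N_a) = (81.5×10³)(2.6⁴)/(8·31.0³·5) = 3.1254 N/mm
N_t = 5; L_s = 2.6·6 = 15.6 mm; δ_solid = L₀ − L_s = 19.8 − 15.6 = 4.2 mm
δ = F/k = 16.7/3.1254 = 5.3433 mm
δ ≥ δ_solid → spring goes solid

YES, δ = 5.34 mm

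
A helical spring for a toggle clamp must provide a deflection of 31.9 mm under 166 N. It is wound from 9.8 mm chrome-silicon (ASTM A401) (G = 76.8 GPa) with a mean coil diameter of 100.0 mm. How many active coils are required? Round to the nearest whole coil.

Required rate k = F/δ = 166/31.9 = 5.2038 N/mm
N_a = Gd⁴/(8D³k) = (76.8×10³ × 9.8⁴)/(8 × 100.0³ × 5.2038)
    = 7.08379e+08 / 4.16301e+07 = 17.02 → 17 coils

17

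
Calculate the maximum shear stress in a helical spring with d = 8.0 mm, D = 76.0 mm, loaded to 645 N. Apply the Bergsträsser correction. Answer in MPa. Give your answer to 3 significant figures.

279 MPa

Spring index C = D/d = 76.0/8.0 = 9.5000
K_B = (4C+2)/(4C−3) = 40.000/35.000 = 1.1429
τ₀ = 8FD/(πd³) = 8·645·76.0/(π·8.0³) = 392160/1608.5 = 243.81 MPa
τ_max = K·τ₀ = 1.1429 × 243.81 = 278.63 MPa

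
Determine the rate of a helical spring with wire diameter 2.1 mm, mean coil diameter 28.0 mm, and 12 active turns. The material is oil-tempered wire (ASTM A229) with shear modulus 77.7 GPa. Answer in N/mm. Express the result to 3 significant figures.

0.717 N/mm

k = Gd⁴/(8D³N_a) = (77.7×10³ × 2.1⁴) / (8 × 28.0³ × 12)
  = 1.51112e+06 / 2.10739e+06 = 0.71706 N/mm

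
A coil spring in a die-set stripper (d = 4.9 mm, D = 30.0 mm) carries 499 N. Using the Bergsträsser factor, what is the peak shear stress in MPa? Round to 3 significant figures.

399 MPa

Spring index C = D/d = 30.0/4.9 = 6.1224
K_B = (4C+2)/(4C−3) = 26.490/21.490 = 1.2327
τ₀ = 8FD/(πd³) = 8·499·30.0/(π·4.9³) = 119760/369.61 = 324.02 MPa
τ_max = K·τ₀ = 1.2327 × 324.02 = 399.41 MPa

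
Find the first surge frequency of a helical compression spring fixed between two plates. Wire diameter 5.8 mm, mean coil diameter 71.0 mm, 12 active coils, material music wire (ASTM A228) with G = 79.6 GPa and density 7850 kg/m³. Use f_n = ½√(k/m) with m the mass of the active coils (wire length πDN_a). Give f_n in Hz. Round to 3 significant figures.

k = Gd⁴/(8D³N_a) = (79.6×10³)(5.8⁴)/(8·71.0³·12) = 2.6217 N/mm = 2621.7 N/m
Wire length L = πDN_a = π·71.0·12 = 2676.6 mm
m = ρ·(πd²/4)·L = 7850 × 26.421×10⁻⁶ m² × 2.6766 m = 0.55514 kg
f_n = ½√(k/m) = 0.5·√(2621.7/0.55514) = 0.5·√(4722.5) = 34.36 Hz

34.4 Hz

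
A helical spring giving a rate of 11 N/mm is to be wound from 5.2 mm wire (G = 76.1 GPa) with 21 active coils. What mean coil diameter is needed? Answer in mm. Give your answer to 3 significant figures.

31.1 mm

D = (Gd⁴/(8N_a·k))^(1/3) = (76.1×10³·5.2⁴/(8·21·11))^(1/3)
  = (30109)^(1/3) = 31.1099 mm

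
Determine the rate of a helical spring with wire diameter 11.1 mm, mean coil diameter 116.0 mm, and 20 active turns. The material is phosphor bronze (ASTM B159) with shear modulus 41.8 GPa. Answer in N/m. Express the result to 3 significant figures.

2540 N/m

k = Gd⁴/(8D³N_a) = (41.8×10³ × 11.1⁴) / (8 × 116.0³ × 20)
  = 6.34553e+08 / 2.49743e+08 = 2.5408 N/mm = 2540.8 N/m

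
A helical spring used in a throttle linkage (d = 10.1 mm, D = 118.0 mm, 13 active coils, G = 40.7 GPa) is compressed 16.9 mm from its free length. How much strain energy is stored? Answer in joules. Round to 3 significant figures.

k = Gd⁴/(8D³N_a) = (40.7×10³)(10.1⁴)/(8·118.0³·13) = 2.4786 N/mm
U = ½kδ² = 0.5 × 2.4786 × 16.9² = 353.95 N·mm = 0.35395 J

0.354 J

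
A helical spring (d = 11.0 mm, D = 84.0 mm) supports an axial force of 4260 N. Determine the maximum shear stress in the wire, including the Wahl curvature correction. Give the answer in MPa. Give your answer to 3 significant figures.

Spring index C = D/d = 84.0/11.0 = 7.6364
K_W = (4C−1)/(4C−4) + 0.615/C = 29.545/26.545 + 0.0805 = 1.1935
τ₀ = 8FD/(πd³) = 8·4260·84.0/(π·11.0³) = 2.86272e+06/4181.5 = 684.62 MPa
τ_max = K·τ₀ = 1.1935 × 684.62 = 817.13 MPa

817 MPa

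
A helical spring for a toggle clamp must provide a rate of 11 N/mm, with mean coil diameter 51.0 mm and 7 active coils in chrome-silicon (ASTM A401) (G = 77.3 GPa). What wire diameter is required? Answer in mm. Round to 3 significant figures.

d = (8D³N_a·k / G)^(1/4) = (8·51.0³·7·11 / (77.3×10³))^0.25
  = (1057.1)^0.25 = 5.7020 mm

5.70 mm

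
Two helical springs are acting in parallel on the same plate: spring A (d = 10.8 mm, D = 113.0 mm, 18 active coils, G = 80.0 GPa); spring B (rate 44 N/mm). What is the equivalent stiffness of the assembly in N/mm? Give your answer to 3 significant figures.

k_A = Gd⁴/(8D³N_a) = (80.0×10³)(10.8⁴)/(8·113.0³·18) = 5.2383 N/mm
Parallel: k_eq = 5.2383 + 44 = 49.238 N/mm

49.2 N/mm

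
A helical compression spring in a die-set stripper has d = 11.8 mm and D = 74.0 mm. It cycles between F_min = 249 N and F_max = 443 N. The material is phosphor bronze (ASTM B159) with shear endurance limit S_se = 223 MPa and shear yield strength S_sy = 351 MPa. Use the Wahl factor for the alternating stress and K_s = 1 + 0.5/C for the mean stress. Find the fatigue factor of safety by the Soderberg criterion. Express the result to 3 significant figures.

5.44

C = D/d = 74.0/11.8 = 6.2712; K_W = (4C−1)/(4C−4)+0.615/C = 1.2404; K_s = 1+0.5/C = 1.0797
F_a = (F_max−F_min)/2 = 97 N; F_m = (F_max+F_min)/2 = 346 N
τ_a = K_W·8F_aD/(πd³) = 1.2404 × 11.125 = 13.799 MPa
τ_m = K_s·8F_mD/(πd³) = 1.0797 × 39.683 = 42.847 MPa
Soderberg: 1/n_f = τ_a/S_se + τ_m/S_sy = 13.799/223 + 42.847/351 = 0.06188 + 0.12207 = 0.18395
n_f = 1/0.18395 = 5.436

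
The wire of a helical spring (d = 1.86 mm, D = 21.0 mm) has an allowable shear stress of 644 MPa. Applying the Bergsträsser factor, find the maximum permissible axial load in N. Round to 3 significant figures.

C = D/d = 21.0/1.86 = 11.2903
K_B = (4C+2)/(4C−3) = 47.161/42.161 = 1.1186
τ_max = K·8FD/(πd³) → F_max = τ_allow·πd³/(8DK)
F_max = 644·π·1.86³/(8·21.0·1.1186) = 13019/187.92 = 69.278 N

69.3 N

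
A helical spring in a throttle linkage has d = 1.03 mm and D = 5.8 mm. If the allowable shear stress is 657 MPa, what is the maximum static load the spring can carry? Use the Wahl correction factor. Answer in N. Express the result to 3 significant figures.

C = D/d = 5.8/1.03 = 5.6311
K_W = (4C−1)/(4C−4) + 0.615/C = 21.524/18.524 + 0.1092 = 1.2712
τ_max = K·8FD/(πd³) → F_max = τ_allow·πd³/(8DK)
F_max = 657·π·1.03³/(8·5.8·1.2712) = 2255.4/58.982 = 38.239 N

38.2 N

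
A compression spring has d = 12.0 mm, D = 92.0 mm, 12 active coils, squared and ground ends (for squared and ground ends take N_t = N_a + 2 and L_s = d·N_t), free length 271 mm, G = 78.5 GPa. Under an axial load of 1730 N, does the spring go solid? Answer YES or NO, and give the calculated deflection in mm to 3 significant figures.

k = Gd⁴/(8D³N_a) = (78.5×10³)(12.0⁴)/(8·92.0³·12) = 21.775 N/mm
N_t = 14; L_s = 12.0·14 = 168 mm; δ_solid = L₀ − L_s = 271 − 168 = 103 mm
δ = F/k = 1730/21.775 = 79.449 mm
δ < δ_solid → spring does not go solid

NO, δ = 79.4 mm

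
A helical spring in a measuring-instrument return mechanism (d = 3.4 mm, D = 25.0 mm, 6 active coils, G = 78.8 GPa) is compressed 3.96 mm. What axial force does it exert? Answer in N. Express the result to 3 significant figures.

k = Gd⁴/(8D³N_a) = (78.8×10³)(3.4⁴)/(8·25.0³·6) = 14.04 N/mm
F = k·δ = 14.04 × 3.96 = 55.6 N

55.6 N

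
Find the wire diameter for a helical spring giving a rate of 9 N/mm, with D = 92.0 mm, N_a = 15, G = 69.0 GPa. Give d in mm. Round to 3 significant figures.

d = (8D³N_a·k / G)^(1/4) = (8·92.0³·15·9 / (69.0×10³))^0.25
  = (12188)^0.25 = 10.5071 mm

10.5 mm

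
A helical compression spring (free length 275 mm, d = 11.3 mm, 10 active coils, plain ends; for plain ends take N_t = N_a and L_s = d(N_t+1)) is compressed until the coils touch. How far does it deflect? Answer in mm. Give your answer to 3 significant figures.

N_t = 10; L_s = 11.3·11 = 124.3 mm
δ_solid = L₀ − L_s = 275 − 124.3 = 150.7 mm

151 mm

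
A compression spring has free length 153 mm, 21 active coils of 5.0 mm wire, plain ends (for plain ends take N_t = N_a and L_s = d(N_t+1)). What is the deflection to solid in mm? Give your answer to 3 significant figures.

N_t = 21; L_s = 5.0·22 = 110 mm
δ_solid = L₀ − L_s = 153 − 110 = 43 mm

43.0 mm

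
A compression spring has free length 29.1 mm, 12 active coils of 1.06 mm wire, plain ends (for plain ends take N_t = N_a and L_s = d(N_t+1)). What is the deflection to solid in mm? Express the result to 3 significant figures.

15.3 mm

N_t = 12; L_s = 1.06·13 = 13.78 mm
δ_solid = L₀ − L_s = 29.1 − 13.78 = 15.32 mm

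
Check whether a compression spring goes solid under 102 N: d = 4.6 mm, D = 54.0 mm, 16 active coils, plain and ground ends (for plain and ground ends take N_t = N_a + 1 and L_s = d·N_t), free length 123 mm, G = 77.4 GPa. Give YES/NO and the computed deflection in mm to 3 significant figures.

YES, δ = 59.3 mm

k = Gd⁴/(8D³N_a) = (77.4×10³)(4.6⁴)/(8·54.0³·16) = 1.7194 N/mm
N_t = 17; L_s = 4.6·17 = 78.2 mm; δ_solid = L₀ − L_s = 123 − 78.2 = 44.8 mm
δ = F/k = 102/1.7194 = 59.322 mm
δ ≥ δ_solid → spring goes solid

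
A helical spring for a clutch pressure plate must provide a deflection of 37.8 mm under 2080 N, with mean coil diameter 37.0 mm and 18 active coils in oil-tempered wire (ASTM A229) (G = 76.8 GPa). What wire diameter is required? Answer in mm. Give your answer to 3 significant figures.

8.50 mm

Required rate k = F/δ = 2080/37.8 = 55.026 N/mm
d = (8D³N_a·k / G)^(1/4) = (8·37.0³·18·55.026 / (76.8×10³))^0.25
  = (5226.1)^0.25 = 8.5025 mm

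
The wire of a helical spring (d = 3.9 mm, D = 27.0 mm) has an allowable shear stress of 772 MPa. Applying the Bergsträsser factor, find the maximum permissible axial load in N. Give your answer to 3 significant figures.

554 N

C = D/d = 27.0/3.9 = 6.9231
K_B = (4C+2)/(4C−3) = 29.692/24.692 = 1.2025
τ_max = K·8FD/(πd³) → F_max = τ_allow·πd³/(8DK)
F_max = 772·π·3.9³/(8·27.0·1.2025) = 1.4387e+05/259.74 = 553.89 N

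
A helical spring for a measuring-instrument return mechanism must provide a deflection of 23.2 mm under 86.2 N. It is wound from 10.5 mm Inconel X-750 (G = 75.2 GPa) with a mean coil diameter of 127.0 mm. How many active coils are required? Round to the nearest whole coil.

Required rate k = F/δ = 86.2/23.2 = 3.7155 N/mm
N_a = Gd⁴/(8D³k) = (75.2×10³ × 10.5⁴)/(8 × 127.0³ × 3.7155)
    = 9.14061e+08 / 6.08864e+07 = 15.01 → 15 coils

15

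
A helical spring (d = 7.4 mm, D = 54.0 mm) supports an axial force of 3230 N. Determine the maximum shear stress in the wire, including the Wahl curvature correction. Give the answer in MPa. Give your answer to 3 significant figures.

1320 MPa

Spring index C = D/d = 54.0/7.4 = 7.2973
K_W = (4C−1)/(4C−4) + 0.615/C = 28.189/25.189 + 0.0843 = 1.2034
τ₀ = 8FD/(πd³) = 8·3230·54.0/(π·7.4³) = 1.39536e+06/1273 = 1096.1 MPa
τ_max = K·τ₀ = 1.2034 × 1096.1 = 1319 MPa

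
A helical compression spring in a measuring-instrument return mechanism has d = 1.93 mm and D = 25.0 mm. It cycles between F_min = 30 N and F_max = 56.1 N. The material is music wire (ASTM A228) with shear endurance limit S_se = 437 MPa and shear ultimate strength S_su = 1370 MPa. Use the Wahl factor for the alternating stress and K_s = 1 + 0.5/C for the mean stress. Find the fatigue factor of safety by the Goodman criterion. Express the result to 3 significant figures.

1.72

C = D/d = 25.0/1.93 = 12.9534; K_W = (4C−1)/(4C−4)+0.615/C = 1.1102; K_s = 1+0.5/C = 1.0386
F_a = (F_max−F_min)/2 = 13.05 N; F_m = (F_max+F_min)/2 = 43.05 N
τ_a = K_W·8F_aD/(πd³) = 1.1102 × 115.56 = 128.3 MPa
τ_m = K_s·8F_mD/(πd³) = 1.0386 × 381.22 = 395.94 MPa
Goodman: 1/n_f = τ_a/S_se + τ_m/S_su = 128.3/437 + 395.94/1370 = 0.29359 + 0.28901 = 0.5826
n_f = 1/0.5826 = 1.716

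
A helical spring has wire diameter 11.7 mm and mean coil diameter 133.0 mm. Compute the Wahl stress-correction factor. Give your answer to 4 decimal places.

1.1264

C = D/d = 133.0/11.7 = 11.3675
K_W = (4C−1)/(4C−4) + 0.615/C = 44.470/41.470 + 0.0541 = 1.1264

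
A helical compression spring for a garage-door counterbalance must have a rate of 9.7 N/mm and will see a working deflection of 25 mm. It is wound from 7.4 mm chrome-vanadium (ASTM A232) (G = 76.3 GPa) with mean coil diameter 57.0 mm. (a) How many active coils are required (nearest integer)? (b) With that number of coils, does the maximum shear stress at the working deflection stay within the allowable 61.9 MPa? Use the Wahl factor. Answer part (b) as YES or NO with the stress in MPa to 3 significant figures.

N_a = Gd⁴/(8D³k) = (76.3×10³)(7.4⁴)/(8·57.0³·9.7) = 15.92 → N_a = 16
Actual rate k = Gd⁴/(8D³·16) = 9.652 N/mm
Working load F = kδ = 9.652·25 = 241.3 N
C = 57.0/7.4 = 7.7027; K_W = (4C−1)/(4C−4)+0.615/C = 1.1917
τ_max = K_W·8FD/(πd³) = 1.1917·86.432 = 103 MPa
τ_max > 61.9 MPa → exceeds allowable

(a) 16 coils; (b) NO, τ_max = 103 MPa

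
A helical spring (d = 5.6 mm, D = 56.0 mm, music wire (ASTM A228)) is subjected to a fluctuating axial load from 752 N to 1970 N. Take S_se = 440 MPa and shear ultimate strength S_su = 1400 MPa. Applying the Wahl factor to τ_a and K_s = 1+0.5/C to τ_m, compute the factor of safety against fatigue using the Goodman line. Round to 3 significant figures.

0.473

C = D/d = 56.0/5.6 = 10.0000; K_W = (4C−1)/(4C−4)+0.615/C = 1.1448; K_s = 1+0.5/C = 1.0500
F_a = (F_max−F_min)/2 = 609 N; F_m = (F_max+F_min)/2 = 1361 N
τ_a = K_W·8F_aD/(πd³) = 1.1448 × 494.52 = 566.14 MPa
τ_m = K_s·8F_mD/(πd³) = 1.0500 × 1105.2 = 1160.4 MPa
Goodman: 1/n_f = τ_a/S_se + τ_m/S_su = 566.14/440 + 1160.4/1400 = 1.28668 + 0.82886 = 2.1155
n_f = 1/2.1155 = 0.4727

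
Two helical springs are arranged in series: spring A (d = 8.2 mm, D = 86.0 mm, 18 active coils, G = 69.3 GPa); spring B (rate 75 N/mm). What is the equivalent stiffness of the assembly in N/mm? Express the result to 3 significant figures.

k_A = Gd⁴/(8D³N_a) = (69.3×10³)(8.2⁴)/(8·86.0³·18) = 3.4208 N/mm
Series: 1/k_eq = 1/3.4208 + 1/75 = 0.30566; k_eq = 3.2716 N/mm

3.27 N/mm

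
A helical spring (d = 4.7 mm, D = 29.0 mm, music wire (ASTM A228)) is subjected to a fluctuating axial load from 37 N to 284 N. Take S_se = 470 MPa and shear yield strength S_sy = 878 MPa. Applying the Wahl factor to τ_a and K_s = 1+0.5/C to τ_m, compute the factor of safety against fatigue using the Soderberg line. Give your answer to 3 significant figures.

C = D/d = 29.0/4.7 = 6.1702; K_W = (4C−1)/(4C−4)+0.615/C = 1.2447; K_s = 1+0.5/C = 1.0810
F_a = (F_max−F_min)/2 = 123.5 N; F_m = (F_max+F_min)/2 = 160.5 N
τ_a = K_W·8F_aD/(πd³) = 1.2447 × 87.844 = 109.34 MPa
τ_m = K_s·8F_mD/(πd³) = 1.0810 × 114.16 = 123.41 MPa
Soderberg: 1/n_f = τ_a/S_se + τ_m/S_sy = 109.34/470 + 123.41/878 = 0.23264 + 0.14056 = 0.3732
n_f = 1/0.3732 = 2.679

2.68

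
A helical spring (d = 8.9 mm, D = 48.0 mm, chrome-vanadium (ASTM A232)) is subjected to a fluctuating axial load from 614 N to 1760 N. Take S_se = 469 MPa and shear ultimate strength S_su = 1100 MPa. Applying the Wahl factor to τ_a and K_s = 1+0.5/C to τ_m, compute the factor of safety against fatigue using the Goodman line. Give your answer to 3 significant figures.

2.10

C = D/d = 48.0/8.9 = 5.3933; K_W = (4C−1)/(4C−4)+0.615/C = 1.2847; K_s = 1+0.5/C = 1.0927
F_a = (F_max−F_min)/2 = 573 N; F_m = (F_max+F_min)/2 = 1187 N
τ_a = K_W·8F_aD/(πd³) = 1.2847 × 99.35 = 127.64 MPa
τ_m = K_s·8F_mD/(πd³) = 1.0927 × 205.81 = 224.89 MPa
Goodman: 1/n_f = τ_a/S_se + τ_m/S_su = 127.64/469 + 224.89/1100 = 0.27215 + 0.20444 = 0.4766
n_f = 1/0.4766 = 2.098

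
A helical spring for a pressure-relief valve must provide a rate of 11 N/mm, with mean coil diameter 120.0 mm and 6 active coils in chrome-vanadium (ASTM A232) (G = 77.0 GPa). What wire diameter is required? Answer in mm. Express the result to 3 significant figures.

10.4 mm

d = (8D³N_a·k / G)^(1/4) = (8·120.0³·6·11 / (77.0×10³))^0.25
  = (11849)^0.25 = 10.4333 mm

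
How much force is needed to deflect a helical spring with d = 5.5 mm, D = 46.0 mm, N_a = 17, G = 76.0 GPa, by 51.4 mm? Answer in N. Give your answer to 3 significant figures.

270 N

k = Gd⁴/(8D³N_a) = (76.0×10³)(5.5⁴)/(8·46.0³·17) = 5.2535 N/mm
F = k·δ = 5.2535 × 51.4 = 270.03 N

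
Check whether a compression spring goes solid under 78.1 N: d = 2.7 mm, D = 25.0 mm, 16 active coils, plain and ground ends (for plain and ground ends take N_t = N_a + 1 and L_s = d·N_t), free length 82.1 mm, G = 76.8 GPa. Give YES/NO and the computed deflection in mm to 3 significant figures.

k = Gd⁴/(8D³N_a) = (76.8×10³)(2.7⁴)/(8·25.0³·16) = 2.0407 N/mm
N_t = 17; L_s = 2.7·17 = 45.9 mm; δ_solid = L₀ − L_s = 82.1 − 45.9 = 36.2 mm
δ = F/k = 78.1/2.0407 = 38.271 mm
δ ≥ δ_solid → spring goes solid

YES, δ = 38.3 mm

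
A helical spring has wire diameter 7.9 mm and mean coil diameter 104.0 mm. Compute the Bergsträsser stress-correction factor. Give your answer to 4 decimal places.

C = D/d = 104.0/7.9 = 13.1646
K_B = (4C+2)/(4C−3) = 54.658/49.658 = 1.1007

1.1007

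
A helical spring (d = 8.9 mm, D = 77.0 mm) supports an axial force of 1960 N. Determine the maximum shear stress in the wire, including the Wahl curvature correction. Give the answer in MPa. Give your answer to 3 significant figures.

637 MPa

Spring index C = D/d = 77.0/8.9 = 8.6517
K_W = (4C−1)/(4C−4) + 0.615/C = 33.607/30.607 + 0.0711 = 1.1691
τ₀ = 8FD/(πd³) = 8·1960·77.0/(π·8.9³) = 1.20736e+06/2214.7 = 545.15 MPa
τ_max = K·τ₀ = 1.1691 × 545.15 = 637.34 MPa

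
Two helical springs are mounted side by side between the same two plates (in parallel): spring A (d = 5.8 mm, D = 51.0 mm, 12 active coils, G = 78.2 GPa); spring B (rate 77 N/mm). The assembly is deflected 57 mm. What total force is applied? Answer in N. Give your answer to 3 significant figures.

k_A = Gd⁴/(8D³N_a) = (78.2×10³)(5.8⁴)/(8·51.0³·12) = 6.9492 N/mm
Parallel: k_eq = 6.9492 + 77 = 83.949 N/mm
F = k_eq·δ = 83.949·57 = 4785.1 N

4790 N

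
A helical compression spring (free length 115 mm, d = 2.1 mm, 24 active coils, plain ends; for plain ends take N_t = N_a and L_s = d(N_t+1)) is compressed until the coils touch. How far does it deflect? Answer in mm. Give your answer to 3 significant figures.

N_t = 24; L_s = 2.1·25 = 52.5 mm
δ_solid = L₀ − L_s = 115 − 52.5 = 62.5 mm

62.5 mm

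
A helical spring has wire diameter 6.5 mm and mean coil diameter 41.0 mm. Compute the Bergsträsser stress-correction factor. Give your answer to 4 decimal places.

C = D/d = 41.0/6.5 = 6.3077
K_B = (4C+2)/(4C−3) = 27.231/22.231 = 1.2249

1.2249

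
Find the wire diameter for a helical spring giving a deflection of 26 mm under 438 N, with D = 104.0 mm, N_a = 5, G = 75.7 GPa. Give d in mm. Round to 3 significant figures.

Required rate k = F/δ = 438/26 = 16.846 N/mm
d = (8D³N_a·k / G)^(1/4) = (8·104.0³·5·16.846 / (75.7×10³))^0.25
  = (10013)^0.25 = 10.0033 mm

10.0 mm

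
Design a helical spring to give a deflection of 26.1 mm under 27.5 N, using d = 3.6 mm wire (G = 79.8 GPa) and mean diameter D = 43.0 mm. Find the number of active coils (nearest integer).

Required rate k = F/δ = 27.5/26.1 = 1.0536 N/mm
N_a = Gd⁴/(8D³k) = (79.8×10³ × 3.6⁴)/(8 × 43.0³ × 1.0536)
    = 1.34033e+07 / 670174 = 20 → 20 coils

20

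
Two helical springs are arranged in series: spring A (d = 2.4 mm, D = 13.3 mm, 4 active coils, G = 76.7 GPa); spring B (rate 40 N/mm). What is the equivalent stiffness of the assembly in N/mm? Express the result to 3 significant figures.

k_A = Gd⁴/(8D³N_a) = (76.7×10³)(2.4⁴)/(8·13.3³·4) = 33.801 N/mm
Series: 1/k_eq = 1/33.801 + 1/40 = 0.054585; k_eq = 18.32 N/mm

18.3 N/mm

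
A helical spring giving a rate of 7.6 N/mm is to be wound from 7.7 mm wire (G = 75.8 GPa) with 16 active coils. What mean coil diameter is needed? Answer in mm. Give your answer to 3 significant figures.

64.9 mm

D = (Gd⁴/(8N_a·k))^(1/3) = (75.8×10³·7.7⁴/(8·16·7.6))^(1/3)
  = (273910)^(1/3) = 64.9436 mm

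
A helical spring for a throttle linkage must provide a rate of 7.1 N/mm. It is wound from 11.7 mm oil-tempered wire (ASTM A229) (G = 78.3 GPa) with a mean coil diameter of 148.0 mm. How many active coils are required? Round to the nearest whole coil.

8

N_a = Gd⁴/(8D³k) = (78.3×10³ × 11.7⁴)/(8 × 148.0³ × 7.1)
    = 1.46725e+09 / 1.84134e+08 = 7.968 → 8 coils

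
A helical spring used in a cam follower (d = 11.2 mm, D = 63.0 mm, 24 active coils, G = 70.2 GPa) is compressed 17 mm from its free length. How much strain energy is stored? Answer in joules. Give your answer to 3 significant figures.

k = Gd⁴/(8D³N_a) = (70.2×10³)(11.2⁴)/(8·63.0³·24) = 23.008 N/mm
U = ½kδ² = 0.5 × 23.008 × 17² = 3324.7 N·mm = 3.3247 J

3.32 J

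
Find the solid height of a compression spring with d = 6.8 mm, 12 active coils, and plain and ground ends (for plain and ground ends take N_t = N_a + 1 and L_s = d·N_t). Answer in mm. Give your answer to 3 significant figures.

plain and ground ends: N_t = N_a + 1 = 12 + 1 = 13
L_s = d·N_t = 6.8 × 13 = 88.4 mm

88.4 mm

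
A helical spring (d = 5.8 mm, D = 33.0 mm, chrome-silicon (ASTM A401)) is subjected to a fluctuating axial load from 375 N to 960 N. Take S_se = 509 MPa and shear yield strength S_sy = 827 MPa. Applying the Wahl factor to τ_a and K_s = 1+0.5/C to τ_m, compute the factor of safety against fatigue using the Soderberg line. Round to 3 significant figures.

1.45

C = D/d = 33.0/5.8 = 5.6897; K_W = (4C−1)/(4C−4)+0.615/C = 1.2680; K_s = 1+0.5/C = 1.0879
F_a = (F_max−F_min)/2 = 292.5 N; F_m = (F_max+F_min)/2 = 667.5 N
τ_a = K_W·8F_aD/(πd³) = 1.2680 × 125.98 = 159.74 MPa
τ_m = K_s·8F_mD/(πd³) = 1.0879 × 287.49 = 312.75 MPa
Soderberg: 1/n_f = τ_a/S_se + τ_m/S_sy = 159.74/509 + 312.75/827 = 0.31384 + 0.37818 = 0.69201
n_f = 1/0.69201 = 1.445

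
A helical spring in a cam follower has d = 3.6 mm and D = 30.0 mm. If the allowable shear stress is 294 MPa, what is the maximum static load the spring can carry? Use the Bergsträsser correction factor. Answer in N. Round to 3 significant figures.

C = D/d = 30.0/3.6 = 8.3333
K_B = (4C+2)/(4C−3) = 35.333/30.333 = 1.1648
τ_max = K·8FD/(πd³) → F_max = τ_allow·πd³/(8DK)
F_max = 294·π·3.6³/(8·30.0·1.1648) = 43093/279.56 = 154.14 N

154 N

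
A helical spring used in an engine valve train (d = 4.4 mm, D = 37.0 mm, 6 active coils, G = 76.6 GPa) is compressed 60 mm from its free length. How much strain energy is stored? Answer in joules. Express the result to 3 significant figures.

21.3 J

k = Gd⁴/(8D³N_a) = (76.6×10³)(4.4⁴)/(8·37.0³·6) = 11.808 N/mm
U = ½kδ² = 0.5 × 11.808 × 60² = 21255 N·mm = 21.255 J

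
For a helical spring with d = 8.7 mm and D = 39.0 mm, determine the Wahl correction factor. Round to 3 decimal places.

1.353

C = D/d = 39.0/8.7 = 4.4828
K_W = (4C−1)/(4C−4) + 0.615/C = 16.931/13.931 + 0.1372 = 1.3525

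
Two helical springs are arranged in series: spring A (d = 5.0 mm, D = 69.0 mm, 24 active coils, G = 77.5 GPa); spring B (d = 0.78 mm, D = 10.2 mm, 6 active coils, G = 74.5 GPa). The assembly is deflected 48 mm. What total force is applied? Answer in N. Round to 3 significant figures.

k_A = Gd⁴/(8D³N_a) = (77.5×10³)(5.0⁴)/(8·69.0³·24) = 0.76795 N/mm
k_B = Gd⁴/(8D³N_a) = (74.5×10³)(0.78⁴)/(8·10.2³·6) = 0.54137 N/mm
Series: 1/k_eq = 1/0.76795 + 1/0.54137 = 3.1493; k_eq = 0.31753 N/mm
F = k_eq·δ = 0.31753·48 = 15.241 N

15.2 N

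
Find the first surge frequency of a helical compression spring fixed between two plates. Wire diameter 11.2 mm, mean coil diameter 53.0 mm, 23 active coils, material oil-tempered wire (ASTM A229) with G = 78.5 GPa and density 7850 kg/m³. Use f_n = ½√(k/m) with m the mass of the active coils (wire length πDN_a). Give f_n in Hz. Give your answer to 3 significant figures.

61.7 Hz

k = Gd⁴/(8D³N_a) = (78.5×10³)(11.2⁴)/(8·53.0³·23) = 45.092 N/mm = 45092 N/m
Wire length L = πDN_a = π·53.0·23 = 3829.6 mm
m = ρ·(πd²/4)·L = 7850 × 98.52×10⁻⁶ m² × 3.8296 m = 2.9618 kg
f_n = ½√(k/m) = 0.5·√(45092/2.9618) = 0.5·√(15225) = 61.694 Hz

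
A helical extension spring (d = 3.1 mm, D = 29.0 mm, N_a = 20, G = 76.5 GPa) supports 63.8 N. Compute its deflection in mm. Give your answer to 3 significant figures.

35.2 mm

k = Gd⁴/(8D³N_a) = (76.5×10³)(3.1⁴)/(8·29.0³·20) = 1.8105 N/mm
δ = F/k = 63.8 / 1.8105 = 35.239 mm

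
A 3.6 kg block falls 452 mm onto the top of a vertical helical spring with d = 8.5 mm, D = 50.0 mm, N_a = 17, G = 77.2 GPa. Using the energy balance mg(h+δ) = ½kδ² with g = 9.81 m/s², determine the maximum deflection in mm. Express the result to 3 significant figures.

38.2 mm

k = Gd⁴/(8D³N_a) = (77.2×10³)(8.5⁴)/(8·50.0³·17) = 23.705 N/mm
W = mg = 3.6 × 9.81 = 35.316 N
½kδ² − Wδ − Wh = 0 → δ = (W + √(W² + 2kWh))/k
δ = (35.316 + √(1247.2 + 756805))/23.705 = (35.316 + 870.66)/23.705 = 38.218 mm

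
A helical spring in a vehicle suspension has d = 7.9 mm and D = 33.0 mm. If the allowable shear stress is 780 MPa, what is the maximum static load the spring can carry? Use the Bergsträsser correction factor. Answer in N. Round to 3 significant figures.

3350 N

C = D/d = 33.0/7.9 = 4.1772
K_B = (4C+2)/(4C−3) = 18.709/13.709 = 1.3647
τ_max = K·8FD/(πd³) → F_max = τ_allow·πd³/(8DK)
F_max = 780·π·7.9³/(8·33.0·1.3647) = 1.2082e+06/360.29 = 3353.3 N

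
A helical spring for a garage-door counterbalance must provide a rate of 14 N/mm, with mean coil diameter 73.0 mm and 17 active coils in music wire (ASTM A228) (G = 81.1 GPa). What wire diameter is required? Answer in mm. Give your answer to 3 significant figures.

d = (8D³N_a·k / G)^(1/4) = (8·73.0³·17·14 / (81.1×10³))^0.25
  = (9133)^0.25 = 9.7758 mm

9.78 mm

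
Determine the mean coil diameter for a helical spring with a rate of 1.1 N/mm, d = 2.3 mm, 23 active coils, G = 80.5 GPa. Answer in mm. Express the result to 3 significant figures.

22.3 mm

D = (Gd⁴/(8N_a·k))^(1/3) = (80.5×10³·2.3⁴/(8·23·1.1))^(1/3)
  = (11130)^(1/3) = 22.3271 mm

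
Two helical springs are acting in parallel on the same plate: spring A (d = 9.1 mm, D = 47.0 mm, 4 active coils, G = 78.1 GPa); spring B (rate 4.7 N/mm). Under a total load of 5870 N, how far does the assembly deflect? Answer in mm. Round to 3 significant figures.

35.4 mm

k_A = Gd⁴/(8D³N_a) = (78.1×10³)(9.1⁴)/(8·47.0³·4) = 161.2 N/mm
Parallel: k_eq = 161.2 + 4.7 = 165.9 N/mm
δ = F/k_eq = 5870/165.9 = 35.382 mm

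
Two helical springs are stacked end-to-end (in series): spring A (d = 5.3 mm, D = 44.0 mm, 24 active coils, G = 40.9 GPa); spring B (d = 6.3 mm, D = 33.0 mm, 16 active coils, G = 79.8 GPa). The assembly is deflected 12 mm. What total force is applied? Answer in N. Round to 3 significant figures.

k_A = Gd⁴/(8D³N_a) = (40.9×10³)(5.3⁴)/(8·44.0³·24) = 1.9732 N/mm
k_B = Gd⁴/(8D³N_a) = (79.8×10³)(6.3⁴)/(8·33.0³·16) = 27.328 N/mm
Series: 1/k_eq = 1/1.9732 + 1/27.328 = 0.54339; k_eq = 1.8403 N/mm
F = k_eq·δ = 1.8403·12 = 22.084 N

22.1 N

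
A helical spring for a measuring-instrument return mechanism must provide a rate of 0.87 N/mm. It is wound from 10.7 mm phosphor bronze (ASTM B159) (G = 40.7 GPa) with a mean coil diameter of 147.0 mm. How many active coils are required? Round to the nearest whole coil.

N_a = Gd⁴/(8D³k) = (40.7×10³ × 10.7⁴)/(8 × 147.0³ × 0.87)
    = 5.33494e+08 / 2.21086e+07 = 24.13 → 24 coils

24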